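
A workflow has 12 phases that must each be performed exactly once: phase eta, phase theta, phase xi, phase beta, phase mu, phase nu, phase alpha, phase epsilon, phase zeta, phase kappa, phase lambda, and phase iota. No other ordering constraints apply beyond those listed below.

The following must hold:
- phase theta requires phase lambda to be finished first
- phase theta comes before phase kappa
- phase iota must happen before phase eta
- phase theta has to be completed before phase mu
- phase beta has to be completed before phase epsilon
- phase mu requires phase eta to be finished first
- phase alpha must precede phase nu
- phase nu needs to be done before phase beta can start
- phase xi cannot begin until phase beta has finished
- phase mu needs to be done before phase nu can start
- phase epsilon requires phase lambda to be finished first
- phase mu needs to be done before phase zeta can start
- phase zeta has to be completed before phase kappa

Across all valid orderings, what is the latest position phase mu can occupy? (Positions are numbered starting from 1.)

Every phase that must follow phase mu has to come after it. Tracing all chains starting from phase mu, those phases are: phase xi, phase beta, phase nu, phase epsilon, phase zeta, phase kappa — 6 in total.
With 6 mandatory successors out of 12 phases total, the latest slot for phase mu is 12−6 = 6, and it's reachable by doing all non-successors before phase mu.

6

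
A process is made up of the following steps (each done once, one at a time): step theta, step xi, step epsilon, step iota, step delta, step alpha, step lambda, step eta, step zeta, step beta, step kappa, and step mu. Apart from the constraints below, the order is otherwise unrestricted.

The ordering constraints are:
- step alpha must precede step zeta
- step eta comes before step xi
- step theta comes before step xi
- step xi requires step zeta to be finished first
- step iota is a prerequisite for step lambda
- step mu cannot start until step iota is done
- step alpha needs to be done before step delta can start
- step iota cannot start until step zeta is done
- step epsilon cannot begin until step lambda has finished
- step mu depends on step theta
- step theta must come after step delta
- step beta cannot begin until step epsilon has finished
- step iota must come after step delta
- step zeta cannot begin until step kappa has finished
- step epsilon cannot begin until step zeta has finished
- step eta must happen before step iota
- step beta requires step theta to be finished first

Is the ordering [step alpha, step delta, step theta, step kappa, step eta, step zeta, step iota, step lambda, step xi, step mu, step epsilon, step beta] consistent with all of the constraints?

Yes

Going through the constraints one by one, each required predecessor appears earlier in the sequence than its dependent — e.g. step theta (position 3) is before step beta (position 12), as required.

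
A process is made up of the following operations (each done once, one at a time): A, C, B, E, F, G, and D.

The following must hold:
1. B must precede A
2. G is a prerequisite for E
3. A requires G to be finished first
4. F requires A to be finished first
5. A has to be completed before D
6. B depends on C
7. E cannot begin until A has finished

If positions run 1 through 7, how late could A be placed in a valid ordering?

4

The operations that are forced after A, directly or by a chain of constraints, are E, F, D. That's 3 operations.
So at least 3 operations follow A, putting A no later than position 4. That position is achievable by scheduling everything else first.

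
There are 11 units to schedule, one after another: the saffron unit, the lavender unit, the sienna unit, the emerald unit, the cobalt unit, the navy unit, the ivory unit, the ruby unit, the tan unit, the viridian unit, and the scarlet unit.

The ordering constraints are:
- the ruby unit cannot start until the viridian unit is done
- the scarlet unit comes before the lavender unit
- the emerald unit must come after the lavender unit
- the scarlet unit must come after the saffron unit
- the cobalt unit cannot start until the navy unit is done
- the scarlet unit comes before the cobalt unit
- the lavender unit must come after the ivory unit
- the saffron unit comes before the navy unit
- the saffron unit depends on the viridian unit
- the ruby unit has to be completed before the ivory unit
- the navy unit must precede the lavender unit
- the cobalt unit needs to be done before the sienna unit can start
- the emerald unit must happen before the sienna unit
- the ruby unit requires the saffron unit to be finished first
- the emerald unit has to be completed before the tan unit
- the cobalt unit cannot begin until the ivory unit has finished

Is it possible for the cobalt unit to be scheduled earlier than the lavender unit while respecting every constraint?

Yes

Nothing in the constraints forces the lavender unit before the cobalt unit — there is no chain from the lavender unit to the cobalt unit.
That means at least one valid schedule has the cobalt unit before the lavender unit.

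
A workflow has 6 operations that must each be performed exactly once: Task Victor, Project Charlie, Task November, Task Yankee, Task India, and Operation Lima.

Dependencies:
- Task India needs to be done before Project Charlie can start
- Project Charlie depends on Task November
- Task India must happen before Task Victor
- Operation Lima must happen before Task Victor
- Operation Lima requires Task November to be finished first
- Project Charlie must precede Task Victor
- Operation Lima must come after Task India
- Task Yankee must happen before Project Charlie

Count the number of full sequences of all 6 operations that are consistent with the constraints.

The operations with no prerequisites are Task November, Task Yankee, Task India; any of them can be placed first.
Systematically extending each partial ordering one operation at a time and counting, there are 14 complete orderings.

14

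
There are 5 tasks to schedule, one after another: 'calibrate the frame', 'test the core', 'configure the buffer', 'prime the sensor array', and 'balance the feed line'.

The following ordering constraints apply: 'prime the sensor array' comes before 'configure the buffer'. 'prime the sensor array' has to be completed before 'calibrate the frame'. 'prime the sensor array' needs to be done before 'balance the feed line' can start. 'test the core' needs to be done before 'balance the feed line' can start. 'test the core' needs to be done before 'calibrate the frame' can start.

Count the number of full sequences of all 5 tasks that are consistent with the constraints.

14

The tasks with no prerequisites are 'test the core', 'prime the sensor array'; any of them can be placed first.
Systematically extending each partial ordering one task at a time and counting, there are 14 complete orderings.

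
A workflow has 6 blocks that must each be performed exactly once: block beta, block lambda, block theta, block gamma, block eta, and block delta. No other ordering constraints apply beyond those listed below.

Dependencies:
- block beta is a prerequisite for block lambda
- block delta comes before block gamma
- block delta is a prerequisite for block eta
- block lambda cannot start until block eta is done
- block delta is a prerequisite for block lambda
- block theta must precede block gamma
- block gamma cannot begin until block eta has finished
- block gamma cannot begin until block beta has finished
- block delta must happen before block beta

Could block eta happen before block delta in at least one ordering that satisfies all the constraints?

No

Following block delta → block eta, block delta must precede block eta in every valid ordering.
Hence block eta can never be scheduled before block delta.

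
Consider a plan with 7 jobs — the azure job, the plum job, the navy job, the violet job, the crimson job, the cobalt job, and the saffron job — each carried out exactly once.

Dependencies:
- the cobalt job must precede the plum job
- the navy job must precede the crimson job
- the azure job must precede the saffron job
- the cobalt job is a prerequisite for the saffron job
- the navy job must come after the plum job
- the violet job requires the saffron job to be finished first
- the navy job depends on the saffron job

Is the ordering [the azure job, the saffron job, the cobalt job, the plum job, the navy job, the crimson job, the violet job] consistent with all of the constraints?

The sequence places the saffron job ahead of the cobalt job.
But one of the constraints requires the cobalt job before the saffron job, so this ordering violates it.

No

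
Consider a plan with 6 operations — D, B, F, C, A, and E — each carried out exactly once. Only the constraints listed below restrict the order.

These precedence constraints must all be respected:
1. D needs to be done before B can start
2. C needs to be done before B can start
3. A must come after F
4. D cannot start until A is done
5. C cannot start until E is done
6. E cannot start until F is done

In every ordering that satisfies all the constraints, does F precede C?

Tracing the constraints gives a chain: F → E → C.
That forces F before C in every valid schedule.

Yes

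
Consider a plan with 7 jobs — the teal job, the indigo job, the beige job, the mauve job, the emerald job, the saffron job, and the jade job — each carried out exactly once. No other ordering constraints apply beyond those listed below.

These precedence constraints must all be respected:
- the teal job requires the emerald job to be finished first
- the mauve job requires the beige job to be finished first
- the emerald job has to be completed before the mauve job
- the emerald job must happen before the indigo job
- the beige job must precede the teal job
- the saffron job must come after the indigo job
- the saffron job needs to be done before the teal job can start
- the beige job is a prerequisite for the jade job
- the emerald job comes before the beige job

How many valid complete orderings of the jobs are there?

Only the emerald job has no prerequisites, so it must go first.
Enumerating by repeatedly choosing an available job (one whose prerequisites are all placed) gives 38 distinct complete orderings.

38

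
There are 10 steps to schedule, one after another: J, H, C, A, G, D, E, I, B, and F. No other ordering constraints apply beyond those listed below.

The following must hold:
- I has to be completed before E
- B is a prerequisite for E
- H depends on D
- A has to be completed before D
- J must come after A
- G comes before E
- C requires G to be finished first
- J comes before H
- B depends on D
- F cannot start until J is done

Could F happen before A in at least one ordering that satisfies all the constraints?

Following A → J → F, A must precede F in every valid ordering.
So no valid ordering can have F before A.

No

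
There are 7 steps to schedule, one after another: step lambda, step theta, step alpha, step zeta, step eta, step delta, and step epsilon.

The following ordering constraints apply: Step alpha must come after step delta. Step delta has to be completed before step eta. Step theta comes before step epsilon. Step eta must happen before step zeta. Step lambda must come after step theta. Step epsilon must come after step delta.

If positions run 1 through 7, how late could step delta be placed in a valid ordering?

3

The steps that are forced after step delta, directly or by a chain of constraints, are step alpha, step zeta, step eta, step epsilon. That's 4 steps.
So at least 4 steps follow step delta, putting step delta no later than position 3. That position is achievable by scheduling everything else first.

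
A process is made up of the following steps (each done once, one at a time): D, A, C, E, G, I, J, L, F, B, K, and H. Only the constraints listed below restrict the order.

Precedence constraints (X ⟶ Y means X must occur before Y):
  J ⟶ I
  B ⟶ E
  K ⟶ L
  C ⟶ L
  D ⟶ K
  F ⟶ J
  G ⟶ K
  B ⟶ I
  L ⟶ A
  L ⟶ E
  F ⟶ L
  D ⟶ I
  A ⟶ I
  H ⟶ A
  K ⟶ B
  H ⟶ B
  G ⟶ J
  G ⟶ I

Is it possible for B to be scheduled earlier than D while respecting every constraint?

Following D → K → B, D must precede B in every valid ordering.
Hence B can never be scheduled before D.

No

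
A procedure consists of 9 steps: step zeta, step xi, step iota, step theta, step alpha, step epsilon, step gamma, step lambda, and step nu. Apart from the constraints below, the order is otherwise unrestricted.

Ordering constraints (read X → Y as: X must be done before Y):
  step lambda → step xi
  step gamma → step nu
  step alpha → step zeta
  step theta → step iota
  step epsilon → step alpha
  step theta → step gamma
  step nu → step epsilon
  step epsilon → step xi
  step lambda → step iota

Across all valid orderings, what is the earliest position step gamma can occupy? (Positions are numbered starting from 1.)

2

Working backwards through the constraints from step gamma, its only required predecessor is step theta.
So at minimum 1 step comes before step gamma, putting step gamma no earlier than position 2. That position is achievable by scheduling exactly that predecessor first.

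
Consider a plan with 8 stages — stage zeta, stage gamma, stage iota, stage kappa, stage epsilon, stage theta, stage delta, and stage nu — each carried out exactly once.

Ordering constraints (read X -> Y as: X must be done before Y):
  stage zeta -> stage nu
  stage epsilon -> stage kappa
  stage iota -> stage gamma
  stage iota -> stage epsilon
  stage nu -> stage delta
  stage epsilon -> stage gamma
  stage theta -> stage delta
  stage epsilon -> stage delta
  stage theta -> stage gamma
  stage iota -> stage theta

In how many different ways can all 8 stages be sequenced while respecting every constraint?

220

The stages with no prerequisites are stage zeta, stage iota; any of them can be placed first.
Counting all ways to extend the partial order to a total order gives 220.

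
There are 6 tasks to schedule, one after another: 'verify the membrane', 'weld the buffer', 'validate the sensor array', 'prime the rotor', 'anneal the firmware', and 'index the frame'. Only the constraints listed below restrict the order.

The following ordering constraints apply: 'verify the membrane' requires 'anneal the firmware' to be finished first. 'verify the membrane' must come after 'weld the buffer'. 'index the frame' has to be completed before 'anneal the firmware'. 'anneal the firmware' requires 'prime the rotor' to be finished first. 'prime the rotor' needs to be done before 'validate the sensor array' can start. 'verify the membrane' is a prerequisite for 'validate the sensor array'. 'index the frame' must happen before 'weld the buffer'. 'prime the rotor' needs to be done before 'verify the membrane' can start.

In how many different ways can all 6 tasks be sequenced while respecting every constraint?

5

2 tasks have no prerequisites ('prime the rotor', 'index the frame'), so any of them could come first.
Counting all ways to extend the partial order to a total order gives 5.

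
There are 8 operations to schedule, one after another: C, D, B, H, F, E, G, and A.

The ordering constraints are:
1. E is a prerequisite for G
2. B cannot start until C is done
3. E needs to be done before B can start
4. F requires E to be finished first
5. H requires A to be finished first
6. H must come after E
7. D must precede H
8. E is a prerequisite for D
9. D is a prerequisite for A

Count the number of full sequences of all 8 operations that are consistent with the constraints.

2 operations have no prerequisites (C, E), so any of them could come first.
Systematically extending each partial ordering one operation at a time and counting, there are 540 complete orderings.

540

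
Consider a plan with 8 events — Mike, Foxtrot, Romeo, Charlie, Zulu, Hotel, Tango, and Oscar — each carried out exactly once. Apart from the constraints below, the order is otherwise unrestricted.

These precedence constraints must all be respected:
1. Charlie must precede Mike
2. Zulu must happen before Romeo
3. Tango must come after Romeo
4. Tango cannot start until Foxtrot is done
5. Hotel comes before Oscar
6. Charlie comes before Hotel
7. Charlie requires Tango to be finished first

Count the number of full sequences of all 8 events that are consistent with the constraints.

9

The events with no prerequisites are Foxtrot, Zulu; any of them can be placed first.
Counting all ways to extend the partial order to a total order gives 9.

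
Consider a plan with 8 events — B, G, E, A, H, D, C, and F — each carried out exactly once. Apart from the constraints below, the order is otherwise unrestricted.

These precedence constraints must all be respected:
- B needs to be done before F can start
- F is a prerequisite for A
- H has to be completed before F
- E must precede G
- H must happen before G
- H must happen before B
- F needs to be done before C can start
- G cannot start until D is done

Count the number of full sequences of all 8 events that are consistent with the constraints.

220

3 events have no prerequisites (E, H, D), so any of them could come first.
Systematically extending each partial ordering one event at a time and counting, there are 220 complete orderings.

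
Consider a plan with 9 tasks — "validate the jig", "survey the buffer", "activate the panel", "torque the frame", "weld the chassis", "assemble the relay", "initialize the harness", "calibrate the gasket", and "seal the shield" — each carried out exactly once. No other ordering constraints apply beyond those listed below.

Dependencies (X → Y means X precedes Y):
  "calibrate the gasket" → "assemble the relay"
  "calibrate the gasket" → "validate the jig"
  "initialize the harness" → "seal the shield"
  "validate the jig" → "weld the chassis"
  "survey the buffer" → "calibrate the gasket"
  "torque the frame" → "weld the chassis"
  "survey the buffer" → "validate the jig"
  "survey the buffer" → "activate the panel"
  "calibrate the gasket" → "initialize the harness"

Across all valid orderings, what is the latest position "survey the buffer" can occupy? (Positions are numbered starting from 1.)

2

Every task that must follow "survey the buffer" has to come after it. Tracing all chains starting from "survey the buffer", those tasks are: "validate the jig", "activate the panel", "weld the chassis", "assemble the relay", "initialize the harness", "calibrate the gasket", "seal the shield" — 7 in total.
With 7 mandatory successors out of 9 tasks total, the latest slot for "survey the buffer" is 9−7 = 2, and it's reachable by doing all non-successors before "survey the buffer".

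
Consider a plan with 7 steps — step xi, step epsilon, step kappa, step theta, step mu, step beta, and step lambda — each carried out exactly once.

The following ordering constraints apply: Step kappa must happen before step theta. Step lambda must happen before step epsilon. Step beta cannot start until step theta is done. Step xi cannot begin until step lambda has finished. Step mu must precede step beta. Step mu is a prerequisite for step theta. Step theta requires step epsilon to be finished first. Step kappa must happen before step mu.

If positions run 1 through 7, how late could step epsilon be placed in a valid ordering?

5

Every step that must follow step epsilon has to come after it. Tracing all chains starting from step epsilon, those steps are: step theta, step beta — 2 in total.
So at least 2 steps follow step epsilon, putting step epsilon no later than position 5. That position is achievable by scheduling everything else first.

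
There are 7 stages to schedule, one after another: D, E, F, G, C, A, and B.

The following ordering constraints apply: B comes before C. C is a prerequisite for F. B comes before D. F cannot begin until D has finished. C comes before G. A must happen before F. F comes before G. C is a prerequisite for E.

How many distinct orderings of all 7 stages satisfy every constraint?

31

2 stages have no prerequisites (A, B), so any of them could come first.
Enumerating by repeatedly choosing an available stage (one whose prerequisites are all placed) gives 31 distinct complete orderings.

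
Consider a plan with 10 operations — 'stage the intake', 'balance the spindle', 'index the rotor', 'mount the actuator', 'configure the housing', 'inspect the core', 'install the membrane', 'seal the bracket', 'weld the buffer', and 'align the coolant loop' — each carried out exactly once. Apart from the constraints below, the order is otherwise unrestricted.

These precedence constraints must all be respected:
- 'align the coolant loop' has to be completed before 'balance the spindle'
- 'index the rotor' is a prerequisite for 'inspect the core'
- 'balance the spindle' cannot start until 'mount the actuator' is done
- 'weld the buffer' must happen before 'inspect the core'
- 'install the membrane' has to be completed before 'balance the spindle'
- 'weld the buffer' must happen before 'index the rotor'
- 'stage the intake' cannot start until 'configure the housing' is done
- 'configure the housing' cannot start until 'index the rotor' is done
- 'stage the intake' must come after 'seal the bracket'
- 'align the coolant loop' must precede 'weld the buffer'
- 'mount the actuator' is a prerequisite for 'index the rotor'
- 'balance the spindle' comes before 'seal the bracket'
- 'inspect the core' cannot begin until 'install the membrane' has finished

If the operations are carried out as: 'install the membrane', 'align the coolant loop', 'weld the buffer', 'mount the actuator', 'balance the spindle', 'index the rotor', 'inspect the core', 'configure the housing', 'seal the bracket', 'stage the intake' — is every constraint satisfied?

Yes

Going through the constraints one by one, each required predecessor appears earlier in the sequence than its dependent — e.g. 'install the membrane' (position 1) is before 'inspect the core' (position 7), as required.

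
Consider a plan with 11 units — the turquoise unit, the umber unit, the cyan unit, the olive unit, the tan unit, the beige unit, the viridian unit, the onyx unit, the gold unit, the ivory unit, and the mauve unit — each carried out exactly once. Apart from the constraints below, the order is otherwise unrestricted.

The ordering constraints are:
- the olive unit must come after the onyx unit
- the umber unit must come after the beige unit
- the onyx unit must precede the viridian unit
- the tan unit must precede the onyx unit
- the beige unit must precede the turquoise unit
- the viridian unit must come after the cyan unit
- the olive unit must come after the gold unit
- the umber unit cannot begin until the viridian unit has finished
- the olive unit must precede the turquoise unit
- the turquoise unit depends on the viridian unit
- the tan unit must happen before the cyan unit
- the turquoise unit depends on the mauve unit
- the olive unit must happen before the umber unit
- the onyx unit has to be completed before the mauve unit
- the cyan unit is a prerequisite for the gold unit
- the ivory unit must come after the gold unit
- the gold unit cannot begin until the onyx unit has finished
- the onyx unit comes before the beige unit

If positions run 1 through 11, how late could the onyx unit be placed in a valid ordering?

3

Every unit that must follow the onyx unit has to come after it. Tracing all chains starting from the onyx unit, those units are: the turquoise unit, the umber unit, the olive unit, the beige unit, the viridian unit, the gold unit, the ivory unit, the mauve unit — 8 in total.
So at least 8 units follow the onyx unit, putting the onyx unit no later than position 3. That position is achievable by scheduling everything else first.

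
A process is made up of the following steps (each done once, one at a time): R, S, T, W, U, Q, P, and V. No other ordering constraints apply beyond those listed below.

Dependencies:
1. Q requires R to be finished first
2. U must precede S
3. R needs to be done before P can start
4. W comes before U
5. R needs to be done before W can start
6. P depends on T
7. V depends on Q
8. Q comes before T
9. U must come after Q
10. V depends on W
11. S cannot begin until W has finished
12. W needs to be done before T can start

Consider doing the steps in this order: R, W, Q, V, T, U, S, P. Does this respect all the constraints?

Going through the constraints one by one, each required predecessor appears earlier in the sequence than its dependent — e.g. R (position 1) is before P (position 8), as required.

Yes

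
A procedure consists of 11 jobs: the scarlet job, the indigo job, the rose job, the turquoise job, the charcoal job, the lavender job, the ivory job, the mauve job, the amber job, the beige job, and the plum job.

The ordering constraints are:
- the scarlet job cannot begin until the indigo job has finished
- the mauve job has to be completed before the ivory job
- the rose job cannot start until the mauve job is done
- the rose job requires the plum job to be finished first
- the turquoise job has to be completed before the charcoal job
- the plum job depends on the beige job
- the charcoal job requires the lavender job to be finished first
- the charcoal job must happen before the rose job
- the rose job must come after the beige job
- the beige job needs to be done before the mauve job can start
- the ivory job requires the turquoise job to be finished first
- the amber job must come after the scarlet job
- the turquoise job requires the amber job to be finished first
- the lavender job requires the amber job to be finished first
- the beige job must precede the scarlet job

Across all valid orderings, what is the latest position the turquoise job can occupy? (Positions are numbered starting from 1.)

Every job that must follow the turquoise job has to come after it. Tracing all chains starting from the turquoise job, those jobs are: the rose job, the charcoal job, the ivory job — 3 in total.
So at least 3 jobs follow the turquoise job, putting the turquoise job no later than position 8. That position is achievable by scheduling everything else first.

8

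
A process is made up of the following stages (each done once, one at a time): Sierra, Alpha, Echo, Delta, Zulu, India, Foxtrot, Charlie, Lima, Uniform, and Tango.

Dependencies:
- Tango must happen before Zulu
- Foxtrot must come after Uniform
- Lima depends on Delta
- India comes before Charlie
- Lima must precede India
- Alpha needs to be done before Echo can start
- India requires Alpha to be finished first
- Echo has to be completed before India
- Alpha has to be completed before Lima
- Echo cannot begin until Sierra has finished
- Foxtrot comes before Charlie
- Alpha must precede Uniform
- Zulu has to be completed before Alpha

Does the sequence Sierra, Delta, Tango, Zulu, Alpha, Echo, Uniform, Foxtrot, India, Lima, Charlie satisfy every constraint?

No

In the proposed order, India appears before Lima.
Since Lima is required before India, the ordering is invalid.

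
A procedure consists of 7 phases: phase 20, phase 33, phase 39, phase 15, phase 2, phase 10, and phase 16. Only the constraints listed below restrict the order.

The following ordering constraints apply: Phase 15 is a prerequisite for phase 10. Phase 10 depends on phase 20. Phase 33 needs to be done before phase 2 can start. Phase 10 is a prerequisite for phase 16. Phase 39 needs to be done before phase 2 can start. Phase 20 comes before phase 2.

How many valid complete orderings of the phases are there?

130

4 phases have no prerequisites (phase 20, phase 33, phase 39, phase 15), so any of them could come first.
Enumerating by repeatedly choosing an available phase (one whose prerequisites are all placed) gives 130 distinct complete orderings.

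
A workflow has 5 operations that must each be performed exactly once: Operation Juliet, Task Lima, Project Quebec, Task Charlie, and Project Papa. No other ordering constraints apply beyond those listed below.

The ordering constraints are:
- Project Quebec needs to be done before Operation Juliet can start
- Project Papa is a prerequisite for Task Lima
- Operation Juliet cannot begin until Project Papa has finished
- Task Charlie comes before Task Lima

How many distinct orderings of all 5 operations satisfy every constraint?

The operations with no prerequisites are Project Quebec, Task Charlie, Project Papa; any of them can be placed first.
Counting all ways to extend the partial order to a total order gives 16.

16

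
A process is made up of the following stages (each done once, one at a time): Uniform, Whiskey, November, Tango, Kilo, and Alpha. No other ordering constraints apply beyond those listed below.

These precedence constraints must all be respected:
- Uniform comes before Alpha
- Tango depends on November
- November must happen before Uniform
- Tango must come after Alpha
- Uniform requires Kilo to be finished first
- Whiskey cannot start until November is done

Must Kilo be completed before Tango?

Chaining the stated constraints: Kilo → Uniform → Alpha → Tango.
Hence Kilo necessarily comes before Tango.

Yes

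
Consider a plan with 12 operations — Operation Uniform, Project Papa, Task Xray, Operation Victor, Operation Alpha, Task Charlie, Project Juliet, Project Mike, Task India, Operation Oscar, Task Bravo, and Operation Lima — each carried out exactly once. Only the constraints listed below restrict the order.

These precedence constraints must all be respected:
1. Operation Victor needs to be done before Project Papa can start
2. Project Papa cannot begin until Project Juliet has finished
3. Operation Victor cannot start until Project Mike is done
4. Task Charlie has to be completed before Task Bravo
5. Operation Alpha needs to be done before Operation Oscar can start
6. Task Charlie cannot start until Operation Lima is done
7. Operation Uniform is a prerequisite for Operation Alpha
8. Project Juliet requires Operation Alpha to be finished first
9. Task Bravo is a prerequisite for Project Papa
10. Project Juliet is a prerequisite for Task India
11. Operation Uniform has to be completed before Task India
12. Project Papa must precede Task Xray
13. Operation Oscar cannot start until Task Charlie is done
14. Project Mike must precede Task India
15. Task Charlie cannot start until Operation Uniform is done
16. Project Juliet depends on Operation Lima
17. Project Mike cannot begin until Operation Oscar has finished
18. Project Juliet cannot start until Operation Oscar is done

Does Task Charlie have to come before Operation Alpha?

No

Nothing in the constraints links Task Charlie and Operation Alpha; they are unordered relative to each other.
A valid ordering placing Operation Alpha before Task Charlie exists, so the answer is no.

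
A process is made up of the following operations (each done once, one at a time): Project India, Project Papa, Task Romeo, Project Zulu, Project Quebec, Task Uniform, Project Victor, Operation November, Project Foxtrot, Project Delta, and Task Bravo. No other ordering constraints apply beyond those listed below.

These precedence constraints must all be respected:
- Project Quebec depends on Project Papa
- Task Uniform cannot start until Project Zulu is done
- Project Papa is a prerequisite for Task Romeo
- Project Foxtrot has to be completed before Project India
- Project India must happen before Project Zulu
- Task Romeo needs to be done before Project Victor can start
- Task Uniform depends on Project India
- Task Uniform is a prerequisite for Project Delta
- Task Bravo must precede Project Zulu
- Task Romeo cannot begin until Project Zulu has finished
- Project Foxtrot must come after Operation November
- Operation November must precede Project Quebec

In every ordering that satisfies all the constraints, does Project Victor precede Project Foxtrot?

There is a chain Project Foxtrot → Project India → Project Zulu → Task Romeo → Project Victor, which puts Project Foxtrot before Project Victor.
So Project Victor does not have to come before Project Foxtrot — it cannot.

No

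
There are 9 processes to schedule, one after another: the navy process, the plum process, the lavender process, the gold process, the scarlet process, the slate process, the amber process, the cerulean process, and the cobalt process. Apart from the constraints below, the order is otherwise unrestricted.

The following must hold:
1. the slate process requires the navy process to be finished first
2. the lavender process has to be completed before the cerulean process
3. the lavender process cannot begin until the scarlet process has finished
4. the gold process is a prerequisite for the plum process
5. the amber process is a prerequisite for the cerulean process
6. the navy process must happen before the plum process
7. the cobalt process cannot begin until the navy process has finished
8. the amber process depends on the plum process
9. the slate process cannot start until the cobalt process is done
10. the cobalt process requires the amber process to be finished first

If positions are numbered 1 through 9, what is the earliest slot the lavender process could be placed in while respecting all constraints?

2

Working backwards through the constraints from the lavender process, its only required predecessor is the scarlet process.
So at minimum 1 process comes before the lavender process, putting the lavender process no earlier than position 2. That position is achievable by scheduling exactly that predecessor first.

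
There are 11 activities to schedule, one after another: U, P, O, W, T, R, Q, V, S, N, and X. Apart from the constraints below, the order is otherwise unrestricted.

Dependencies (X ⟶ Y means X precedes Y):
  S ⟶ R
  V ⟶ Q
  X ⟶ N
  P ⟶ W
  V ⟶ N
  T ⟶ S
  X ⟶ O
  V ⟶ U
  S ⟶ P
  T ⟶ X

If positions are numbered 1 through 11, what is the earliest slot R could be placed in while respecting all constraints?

3

Every activity that must precede R has to come before it. Tracing all chains that end at R, those activities are: T, S — 2 in total.
With 2 mandatory predecessors, the earliest R can sit is position 2+1 = 3, and placing just those 2 first achieves it.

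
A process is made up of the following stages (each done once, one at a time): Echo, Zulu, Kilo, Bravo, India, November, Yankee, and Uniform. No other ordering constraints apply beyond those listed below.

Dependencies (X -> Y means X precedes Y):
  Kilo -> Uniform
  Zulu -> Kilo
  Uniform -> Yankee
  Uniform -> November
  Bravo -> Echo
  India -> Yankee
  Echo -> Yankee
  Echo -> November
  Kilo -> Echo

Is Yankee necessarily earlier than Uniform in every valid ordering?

There is a chain Uniform → Yankee, which puts Uniform before Yankee.
So Yankee does not have to come before Uniform — it cannot.

No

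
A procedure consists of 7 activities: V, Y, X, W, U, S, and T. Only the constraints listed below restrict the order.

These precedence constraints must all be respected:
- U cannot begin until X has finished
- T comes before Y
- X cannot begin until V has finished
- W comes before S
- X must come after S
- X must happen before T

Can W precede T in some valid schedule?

Yes

W is actually forced before T by the constraints, so certainly some valid ordering has W first.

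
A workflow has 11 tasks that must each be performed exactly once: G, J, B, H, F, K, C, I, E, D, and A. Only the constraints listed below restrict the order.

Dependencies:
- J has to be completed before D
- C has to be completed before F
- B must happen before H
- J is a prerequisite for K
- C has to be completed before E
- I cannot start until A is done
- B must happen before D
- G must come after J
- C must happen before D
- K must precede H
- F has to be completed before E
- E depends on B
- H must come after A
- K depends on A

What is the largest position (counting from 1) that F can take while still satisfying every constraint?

10

The only task forced after F (directly or by a chain) is E.
With 1 mandatory successor out of 11 tasks total, the latest slot for F is 11−1 = 10, and it's reachable by doing all non-successors before F.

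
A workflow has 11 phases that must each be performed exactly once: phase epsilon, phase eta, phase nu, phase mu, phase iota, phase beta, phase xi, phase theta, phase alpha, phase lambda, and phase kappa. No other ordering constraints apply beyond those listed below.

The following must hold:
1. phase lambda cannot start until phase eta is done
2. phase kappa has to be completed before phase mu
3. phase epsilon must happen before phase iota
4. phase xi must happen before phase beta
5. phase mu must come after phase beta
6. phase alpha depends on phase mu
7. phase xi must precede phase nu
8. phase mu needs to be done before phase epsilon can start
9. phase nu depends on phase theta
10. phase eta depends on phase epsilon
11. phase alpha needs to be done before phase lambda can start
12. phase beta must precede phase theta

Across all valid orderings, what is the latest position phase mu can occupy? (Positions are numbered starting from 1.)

Following every chain forward from phase mu, the phases that must come later are phase epsilon, phase eta, phase iota, phase alpha, phase lambda — 5 of them.
With 5 mandatory successors out of 11 phases total, the latest slot for phase mu is 11−5 = 6, and it's reachable by doing all non-successors before phase mu.

6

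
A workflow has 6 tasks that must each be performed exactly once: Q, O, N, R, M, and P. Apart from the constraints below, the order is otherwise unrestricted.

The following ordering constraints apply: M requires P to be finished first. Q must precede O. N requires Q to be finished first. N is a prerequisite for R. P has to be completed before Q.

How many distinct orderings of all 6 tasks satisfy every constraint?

P is the only task with nothing required before it, so every ordering starts there.
Systematically extending each partial ordering one task at a time and counting, there are 15 complete orderings.

15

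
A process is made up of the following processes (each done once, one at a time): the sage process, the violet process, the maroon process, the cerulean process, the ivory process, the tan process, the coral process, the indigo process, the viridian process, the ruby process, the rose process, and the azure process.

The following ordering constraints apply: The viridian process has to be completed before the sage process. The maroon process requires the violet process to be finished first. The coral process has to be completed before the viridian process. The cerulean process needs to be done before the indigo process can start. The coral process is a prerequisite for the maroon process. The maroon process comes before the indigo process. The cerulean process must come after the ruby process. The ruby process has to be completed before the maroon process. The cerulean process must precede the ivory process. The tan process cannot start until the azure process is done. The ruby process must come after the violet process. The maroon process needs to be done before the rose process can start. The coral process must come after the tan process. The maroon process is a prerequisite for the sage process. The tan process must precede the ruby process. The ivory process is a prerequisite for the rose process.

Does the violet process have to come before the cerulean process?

There is a constraint chain the violet process → the ruby process → the cerulean process.
That forces the violet process before the cerulean process in every valid schedule.

Yes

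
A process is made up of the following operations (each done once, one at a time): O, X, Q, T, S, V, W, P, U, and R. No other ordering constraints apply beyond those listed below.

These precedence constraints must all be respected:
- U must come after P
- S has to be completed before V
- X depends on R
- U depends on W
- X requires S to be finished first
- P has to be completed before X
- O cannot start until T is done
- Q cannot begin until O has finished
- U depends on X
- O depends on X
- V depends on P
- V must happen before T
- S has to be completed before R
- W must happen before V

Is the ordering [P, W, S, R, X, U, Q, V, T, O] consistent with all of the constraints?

In the proposed order, Q appears before O.
That contradicts the constraint that O must precede Q.

No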